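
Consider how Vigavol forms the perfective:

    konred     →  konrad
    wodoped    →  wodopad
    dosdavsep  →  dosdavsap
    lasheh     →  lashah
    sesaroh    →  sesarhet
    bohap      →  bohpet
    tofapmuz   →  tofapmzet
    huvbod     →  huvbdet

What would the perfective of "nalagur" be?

lasheh and sesaroh both end in -h yet inflect differently (lashah, sesarhet), so the final letter is not what conditions the rule; the last vowel is.
"nalagur" has last vowel 'u'. The one such stem in the data (tofapmuz → tofapmzet) deletes the last vowel and adds -et (as do sesaroh, bohap), so the same rule applies.
The other pattern: stems whose last vowel is 'e' change the last vowel to 'a'.
So nalagur → nalagret.

nalagret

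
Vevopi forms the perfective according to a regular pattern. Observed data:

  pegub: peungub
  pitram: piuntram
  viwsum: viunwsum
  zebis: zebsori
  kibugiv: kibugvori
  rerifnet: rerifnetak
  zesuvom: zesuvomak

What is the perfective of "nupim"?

"nupim" has last vowel 'i'. The stems whose last vowel is 'i' (zebis → zebsori, kibugiv → kibugvori) delete the last vowel and add -ori.
So nupim → nupmori.

nupmori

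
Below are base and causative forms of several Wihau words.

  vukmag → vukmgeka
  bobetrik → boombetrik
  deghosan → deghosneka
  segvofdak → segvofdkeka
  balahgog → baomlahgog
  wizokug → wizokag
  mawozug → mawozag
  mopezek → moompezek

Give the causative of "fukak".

vukmag and wizokug both end in -g yet inflect differently (vukmgeka, wizokag), so the final letter is not what conditions the rule; the last vowel is.
"fukak" has last vowel 'a'. The stems whose last vowel is 'a' (vukmag → vukmgeka, segvofdak → segvofdkeka, deghosan → deghosneka) delete the last vowel and add -eka.
So fukak → fukkeka.

fukkeka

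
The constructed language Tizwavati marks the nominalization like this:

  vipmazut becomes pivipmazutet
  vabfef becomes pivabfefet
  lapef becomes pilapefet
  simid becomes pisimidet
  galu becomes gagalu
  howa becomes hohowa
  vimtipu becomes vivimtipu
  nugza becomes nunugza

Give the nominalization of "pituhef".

pipituhefet

vipmazut and galu both have last vowel 'u' yet inflect differently (pivipmazutet, gagalu), so the last vowel is not what conditions the rule; whether the stem ends in a vowel or a consonant is.
"pituhef" ends in a consonant. The stems ending in a consonant (vipmazut → pivipmazutet, vabfef → pivabfefet, lapef → pilapefet) add pi- … -et around the stem.
The other pattern: stems ending in a vowel repeat the first consonant+vowel as a prefix.
So pituhef → pipituhefet.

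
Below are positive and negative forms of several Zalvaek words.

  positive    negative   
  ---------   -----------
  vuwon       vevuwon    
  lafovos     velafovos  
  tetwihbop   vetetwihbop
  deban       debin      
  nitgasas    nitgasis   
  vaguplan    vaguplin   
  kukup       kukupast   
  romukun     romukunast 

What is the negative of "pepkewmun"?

pepkewmunast

"pepkewmun" has last vowel 'u'. The stems whose last vowel is 'u' (kukup → kukupast, romukun → romukunast) add -ast.
The other patterns: stems whose last vowel is 'o' add the prefix ve-; stems whose last vowel is 'a' change the last vowel to 'i'.
So pepkewmun → pepkewmunast.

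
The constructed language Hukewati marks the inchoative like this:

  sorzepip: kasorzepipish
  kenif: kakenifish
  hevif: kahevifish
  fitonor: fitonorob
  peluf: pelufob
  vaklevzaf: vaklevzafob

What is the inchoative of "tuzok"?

tuzokob

"tuzok" has last vowel 'o'. The one such stem in the data (fitonor → fitonorob) adds -ob, so the same rule applies.
So tuzok → tuzokob.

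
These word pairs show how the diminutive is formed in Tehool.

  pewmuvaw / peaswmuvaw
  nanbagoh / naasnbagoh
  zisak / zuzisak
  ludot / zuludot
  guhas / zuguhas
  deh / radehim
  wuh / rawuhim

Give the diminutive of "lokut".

zulokut

wuh and nanbagoh both end in -h yet inflect differently (rawuhim, naasnbagoh), so the final letter is not what conditions the rule; the number of vowels is.
"lokut" has 2 vowels. The stems with 2 vowels (zisak → zuzisak, guhas → zuguhas, ludot → zuludot) add the prefix zu-.
So lokut → zulokut.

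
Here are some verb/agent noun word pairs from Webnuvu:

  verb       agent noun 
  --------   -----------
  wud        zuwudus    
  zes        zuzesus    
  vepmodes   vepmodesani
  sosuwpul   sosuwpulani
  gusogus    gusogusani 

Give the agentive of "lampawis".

lampawisani

zes and vepmodes both end in -s yet inflect differently (zuzesus, vepmodesani), so the final letter is not what conditions the rule; the number of vowels is.
"lampawis" has 3 vowels. The stems with 3 vowels (vepmodes → vepmodesani, sosuwpul → sosuwpulani, gusogus → gusogusani) add -ani.
So lampawis → lampawisani.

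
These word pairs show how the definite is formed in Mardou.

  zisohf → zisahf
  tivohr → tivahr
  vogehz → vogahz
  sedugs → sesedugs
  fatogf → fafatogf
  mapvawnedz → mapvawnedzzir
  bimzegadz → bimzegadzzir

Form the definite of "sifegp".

zisohf and fatogf both end in -f yet inflect differently (zisahf, fafatogf), so the final letter is not what conditions the rule; the second-to-last letter is.
"sifegp" has second-to-last letter 'g'. The stems whose second-to-last letter is 'g' (sedugs → sesedugs, fatogf → fafatogf) repeat the first consonant+vowel as a prefix.
So sifegp → sisifegp.

sisifegp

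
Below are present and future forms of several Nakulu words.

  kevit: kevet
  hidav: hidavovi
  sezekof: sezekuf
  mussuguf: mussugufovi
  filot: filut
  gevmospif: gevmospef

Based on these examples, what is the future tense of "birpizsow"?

mussuguf and sezekof both end in -f yet inflect differently (mussugufovi, sezekuf), so the final letter is not what conditions the rule; the last vowel is.
"birpizsow" has last vowel 'o'. The stems whose last vowel is 'o' (filot → filut, sezekof → sezekuf) change the last vowel to 'u'.
The other patterns: stems whose last vowel is 'a' or 'u' add -ovi; stems whose last vowel is 'i' change the last vowel to 'e'.
So birpizsow → birpizsuw.

birpizsuw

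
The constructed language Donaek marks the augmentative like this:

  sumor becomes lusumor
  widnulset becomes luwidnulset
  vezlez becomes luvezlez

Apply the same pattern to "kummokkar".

lukummokkar

Every pair shown (sumor → lusumor, widnulset → luwidnulset, vezlez → luvezlez) follows the same rule: add the prefix lu-.
So kummokkar → lukummokkar.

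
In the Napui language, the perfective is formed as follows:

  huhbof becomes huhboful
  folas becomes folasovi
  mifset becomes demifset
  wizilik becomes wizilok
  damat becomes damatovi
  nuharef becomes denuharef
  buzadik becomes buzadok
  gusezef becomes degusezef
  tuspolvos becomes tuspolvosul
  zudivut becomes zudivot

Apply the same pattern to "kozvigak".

"kozvigak" has last vowel 'a'. The stems whose last vowel is 'a' (damat → damatovi, folas → folasovi) add -ovi.
So kozvigak → kozvigakovi.

kozvigakovi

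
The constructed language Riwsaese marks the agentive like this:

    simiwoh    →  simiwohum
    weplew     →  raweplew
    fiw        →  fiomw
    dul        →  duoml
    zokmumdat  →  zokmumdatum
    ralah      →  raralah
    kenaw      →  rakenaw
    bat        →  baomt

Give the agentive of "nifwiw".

fiw and weplew both end in -w yet inflect differently (fiomw, raweplew), so the final letter is not what conditions the rule; the number of vowels is.
"nifwiw" has 2 vowels. The stems with 2 vowels (ralah → raralah, weplew → raweplew, kenaw → rakenaw) add the prefix ra-.
The other patterns: stems with 1 vowel insert -om- after the first vowel; stems with 3 vowels add -um.
So nifwiw → ranifwiw.

ranifwiw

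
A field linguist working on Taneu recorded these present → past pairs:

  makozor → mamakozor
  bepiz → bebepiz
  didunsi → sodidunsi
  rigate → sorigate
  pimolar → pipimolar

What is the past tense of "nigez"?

bepiz and didunsi both have last vowel 'i' yet inflect differently (bebepiz, sodidunsi), so the last vowel is not what conditions the rule; whether the stem ends in a vowel or a consonant is.
"nigez" ends in a consonant. The stems ending in a consonant (makozor → mamakozor, bepiz → bebepiz, pimolar → pipimolar) repeat the first consonant+vowel as a prefix.
The other pattern: stems ending in a vowel add the prefix so-.
So nigez → ninigez.

ninigez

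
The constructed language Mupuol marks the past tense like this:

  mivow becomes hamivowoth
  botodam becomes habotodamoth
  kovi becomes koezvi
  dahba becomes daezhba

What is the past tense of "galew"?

"galew" ends in a consonant. The stems ending in a consonant (mivow → hamivowoth, botodam → habotodamoth) add ha- … -oth around the stem.
The other pattern: stems ending in a vowel insert -ez- after the first vowel.
So galew → hagalewoth.

hagalewoth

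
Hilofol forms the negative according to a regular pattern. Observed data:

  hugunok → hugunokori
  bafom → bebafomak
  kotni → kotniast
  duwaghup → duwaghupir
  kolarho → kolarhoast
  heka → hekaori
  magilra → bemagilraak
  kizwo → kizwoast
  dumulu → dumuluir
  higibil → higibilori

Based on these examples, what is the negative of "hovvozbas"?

"hovvozbas" begins with h-. The stems beginning with h- (hugunok → hugunokori, heka → hekaori, higibil → higibilori) add -ori.
The other patterns: stems beginning with k- add -ast; stems beginning with d- add -ir; stems beginning with b- or m- add be- … -ak around the stem.
So hovvozbas → hovvozbasori.

hovvozbasori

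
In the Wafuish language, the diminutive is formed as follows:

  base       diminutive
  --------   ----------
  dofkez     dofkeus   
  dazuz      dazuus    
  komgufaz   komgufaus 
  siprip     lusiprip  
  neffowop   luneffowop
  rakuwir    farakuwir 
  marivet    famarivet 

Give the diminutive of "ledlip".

"ledlip" ends in -p. The stems ending in -p (siprip → lusiprip, neffowop → luneffowop) add the prefix lu-.
So ledlip → luledlip.

luledlip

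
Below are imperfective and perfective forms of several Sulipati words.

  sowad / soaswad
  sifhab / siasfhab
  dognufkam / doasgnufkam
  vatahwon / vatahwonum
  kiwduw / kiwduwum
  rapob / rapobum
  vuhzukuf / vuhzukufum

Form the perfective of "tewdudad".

teaswdudad

sifhab and rapob both end in -b yet inflect differently (siasfhab, rapobum), so the final letter is not what conditions the rule; the last vowel is.
"tewdudad" has last vowel 'a'. The stems whose last vowel is 'a' (sowad → soaswad, sifhab → siasfhab, dognufkam → doasgnufkam) insert -as- after the first vowel.
The other pattern: stems whose last vowel is 'o' or 'u' add -um.
So tewdudad → teaswdudad.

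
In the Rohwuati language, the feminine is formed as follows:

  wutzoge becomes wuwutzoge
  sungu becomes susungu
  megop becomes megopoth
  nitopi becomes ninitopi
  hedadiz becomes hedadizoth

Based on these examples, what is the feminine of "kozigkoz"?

hedadiz and nitopi both have last vowel 'i' yet inflect differently (hedadizoth, ninitopi), so the last vowel is not what conditions the rule; whether the stem ends in a vowel or a consonant is.
"kozigkoz" ends in a consonant. The stems ending in a consonant (hedadiz → hedadizoth, megop → megopoth) add -oth.
The other pattern: stems ending in a vowel repeat the first consonant+vowel as a prefix.
So kozigkoz → kozigkozoth.

kozigkozoth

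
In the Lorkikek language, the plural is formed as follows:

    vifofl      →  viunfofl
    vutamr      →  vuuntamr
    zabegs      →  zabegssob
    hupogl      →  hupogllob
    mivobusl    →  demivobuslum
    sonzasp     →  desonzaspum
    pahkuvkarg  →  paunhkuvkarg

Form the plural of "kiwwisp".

dekiwwispum

hupogl and mivobusl both end in -l yet inflect differently (hupogllob, demivobuslum), so the final letter is not what conditions the rule; the second-to-last letter is.
"kiwwisp" has second-to-last letter 's'. The stems whose second-to-last letter is 's' (mivobusl → demivobuslum, sonzasp → desonzaspum) add de- … -um around the stem.
So kiwwisp → dekiwwispum.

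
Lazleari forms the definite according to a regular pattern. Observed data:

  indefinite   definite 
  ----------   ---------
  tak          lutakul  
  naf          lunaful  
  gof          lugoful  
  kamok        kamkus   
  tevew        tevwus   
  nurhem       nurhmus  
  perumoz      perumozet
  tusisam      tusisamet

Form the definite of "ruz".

tak and kamok both end in -k yet inflect differently (lutakul, kamkus), so the final letter is not what conditions the rule; the number of vowels is.
"ruz" has 1 vowel. The stems with 1 vowel (tak → lutakul, naf → lunaful, gof → lugoful) add lu- … -ul around the stem.
The other patterns: stems with 2 vowels delete the last vowel and add -us; stems with 3 vowels add -et.
So ruz → luruzul.

luruzul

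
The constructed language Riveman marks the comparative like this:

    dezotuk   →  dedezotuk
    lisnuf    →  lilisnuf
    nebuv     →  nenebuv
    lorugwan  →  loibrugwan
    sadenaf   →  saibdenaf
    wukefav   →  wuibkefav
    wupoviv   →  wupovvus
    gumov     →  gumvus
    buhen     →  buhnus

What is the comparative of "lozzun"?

lisnuf and sadenaf both end in -f yet inflect differently (lilisnuf, saibdenaf), so the final letter is not what conditions the rule; the last vowel is.
"lozzun" has last vowel 'u'. The stems whose last vowel is 'u' (dezotuk → dedezotuk, lisnuf → lilisnuf, nebuv → nenebuv) repeat the first consonant+vowel as a prefix.
The other patterns: stems whose last vowel is 'a' insert -ib- after the first vowel; stems whose last vowel is 'e', 'i' or 'o' delete the last vowel and add -us.
So lozzun → lolozzun.

lolozzun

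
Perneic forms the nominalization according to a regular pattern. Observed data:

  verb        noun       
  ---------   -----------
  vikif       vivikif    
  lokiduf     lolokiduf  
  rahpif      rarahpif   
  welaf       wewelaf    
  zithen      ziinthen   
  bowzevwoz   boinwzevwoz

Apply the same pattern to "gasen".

"gasen" ends in -n. The one such stem in the data (zithen → ziinthen) inserts -in- after the first vowel (as does bowzevwoz), so the same rule applies.
The other pattern: stems ending in -f repeat the first consonant+vowel as a prefix.
So gasen → gainsen.

gainsen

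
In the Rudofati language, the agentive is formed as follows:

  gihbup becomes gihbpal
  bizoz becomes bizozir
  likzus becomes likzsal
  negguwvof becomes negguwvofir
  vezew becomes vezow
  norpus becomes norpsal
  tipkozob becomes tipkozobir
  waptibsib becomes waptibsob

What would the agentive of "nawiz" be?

tipkozob and waptibsib both end in -b yet inflect differently (tipkozobir, waptibsob), so the final letter is not what conditions the rule; the last vowel is.
"nawiz" has last vowel 'i'. The one such stem in the data (waptibsib → waptibsob) changes the last vowel to 'o' (as does vezew), so the same rule applies.
The other patterns: stems whose last vowel is 'o' add -ir; stems whose last vowel is 'u' delete the last vowel and add -al.
So nawiz → nawoz.

nawoz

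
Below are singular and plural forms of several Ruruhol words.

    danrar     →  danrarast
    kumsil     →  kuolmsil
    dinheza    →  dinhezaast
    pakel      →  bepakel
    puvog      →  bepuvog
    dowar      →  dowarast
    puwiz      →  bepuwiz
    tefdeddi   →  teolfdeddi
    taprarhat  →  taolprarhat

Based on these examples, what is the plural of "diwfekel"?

"diwfekel" begins with d-. The stems beginning with d- (dinheza → dinhezaast, dowar → dowarast, danrar → danrarast) add -ast.
So diwfekel → diwfekelast.

diwfekelast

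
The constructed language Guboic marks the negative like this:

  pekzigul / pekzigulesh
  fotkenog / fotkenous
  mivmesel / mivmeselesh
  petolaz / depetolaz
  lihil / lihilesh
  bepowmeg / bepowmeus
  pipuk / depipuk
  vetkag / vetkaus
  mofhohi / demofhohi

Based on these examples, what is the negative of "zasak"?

"zasak" ends in -k. The one such stem in the data (pipuk → depipuk) adds the prefix de-, so the same rule applies.
So zasak → dezasak.

dezasak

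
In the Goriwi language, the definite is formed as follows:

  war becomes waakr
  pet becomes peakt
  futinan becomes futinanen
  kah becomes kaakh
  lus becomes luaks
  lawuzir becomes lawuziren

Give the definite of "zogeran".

zogeranen

war and lawuzir both end in -r yet inflect differently (waakr, lawuziren), so the final letter is not what conditions the rule; the number of vowels is.
"zogeran" has 3 vowels. The stems with 3 vowels (futinan → futinanen, lawuzir → lawuziren) add -en.
So zogeran → zogeranen.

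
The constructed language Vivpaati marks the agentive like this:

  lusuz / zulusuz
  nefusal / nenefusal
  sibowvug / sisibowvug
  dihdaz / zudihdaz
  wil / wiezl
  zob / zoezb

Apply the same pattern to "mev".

"mev" has 1 vowel. The stems with 1 vowel (wil → wiezl, zob → zoezb) insert -ez- after the first vowel.
So mev → meezv.

meezv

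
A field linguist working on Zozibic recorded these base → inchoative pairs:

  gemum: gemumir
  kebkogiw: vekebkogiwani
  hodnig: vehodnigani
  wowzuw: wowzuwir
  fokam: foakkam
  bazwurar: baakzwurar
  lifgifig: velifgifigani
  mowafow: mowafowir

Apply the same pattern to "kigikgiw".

vekigikgiwani

kebkogiw and mowafow both end in -w yet inflect differently (vekebkogiwani, mowafowir), so the final letter is not what conditions the rule; the last vowel is.
"kigikgiw" has last vowel 'i'. The stems whose last vowel is 'i' (lifgifig → velifgifigani, kebkogiw → vekebkogiwani, hodnig → vehodnigani) add ve- … -ani around the stem.
The other patterns: stems whose last vowel is 'a' insert -ak- after the first vowel; stems whose last vowel is 'o' or 'u' add -ir.
So kigikgiw → vekigikgiwani.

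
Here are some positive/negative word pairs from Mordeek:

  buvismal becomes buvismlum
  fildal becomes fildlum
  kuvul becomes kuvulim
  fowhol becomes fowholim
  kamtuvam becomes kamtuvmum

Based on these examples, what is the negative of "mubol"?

fildal and fowhol both end in -l yet inflect differently (fildlum, fowholim), so the final letter is not what conditions the rule; the last vowel is.
"mubol" has last vowel 'o'. The one such stem in the data (fowhol → fowholim) adds -im, so the same rule applies.
So mubol → mubolim.

mubolim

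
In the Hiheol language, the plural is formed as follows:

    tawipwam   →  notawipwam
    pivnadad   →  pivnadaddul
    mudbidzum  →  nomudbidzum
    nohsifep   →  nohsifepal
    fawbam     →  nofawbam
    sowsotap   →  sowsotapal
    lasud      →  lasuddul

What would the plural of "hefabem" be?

nohefabem

pivnadad and fawbam both have last vowel 'a' yet inflect differently (pivnadaddul, nofawbam), so the last vowel is not what conditions the rule; the final letter is.
"hefabem" ends in -m. The stems ending in -m (fawbam → nofawbam, mudbidzum → nomudbidzum, tawipwam → notawipwam) add the prefix no-.
The other patterns: stems ending in -d double the final consonant and add -ul; stems ending in -p add -al.
So hefabem → nohefabem.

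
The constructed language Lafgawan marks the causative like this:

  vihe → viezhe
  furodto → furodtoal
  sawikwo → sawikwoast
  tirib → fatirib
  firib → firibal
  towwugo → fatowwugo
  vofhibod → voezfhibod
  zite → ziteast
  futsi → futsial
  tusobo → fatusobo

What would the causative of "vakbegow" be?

vaezkbegow

furodto and tusobo both end in -o yet inflect differently (furodtoal, fatusobo), so the final letter is not what conditions the rule; the first letter is.
"vakbegow" begins with v-. The stems beginning with v- (vihe → viezhe, vofhibod → voezfhibod) insert -ez- after the first vowel.
The other patterns: stems beginning with f- add -al; stems beginning with t- add the prefix fa-; stems beginning with s- or z- add -ast.
So vakbegow → vaezkbegow.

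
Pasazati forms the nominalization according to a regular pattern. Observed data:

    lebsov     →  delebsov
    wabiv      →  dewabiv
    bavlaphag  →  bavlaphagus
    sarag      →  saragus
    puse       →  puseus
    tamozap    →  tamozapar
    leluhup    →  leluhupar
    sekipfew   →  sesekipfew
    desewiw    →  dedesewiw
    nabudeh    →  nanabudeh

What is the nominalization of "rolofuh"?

rorolofuh

bavlaphag and tamozap both have last vowel 'a' yet inflect differently (bavlaphagus, tamozapar), so the last vowel is not what conditions the rule; the final letter is.
"rolofuh" ends in -h. The one such stem in the data (nabudeh → nanabudeh) repeats the first consonant+vowel as a prefix (as do sekipfew, desewiw), so the same rule applies.
The other patterns: stems ending in -v add the prefix de-; stems ending in -e or -g add -us; stems ending in -p add -ar.
So rolofuh → rorolofuh.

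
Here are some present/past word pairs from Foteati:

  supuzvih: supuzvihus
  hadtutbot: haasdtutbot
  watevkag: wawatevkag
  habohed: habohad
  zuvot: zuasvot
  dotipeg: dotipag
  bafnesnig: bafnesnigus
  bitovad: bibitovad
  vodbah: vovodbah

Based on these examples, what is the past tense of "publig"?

"publig" has last vowel 'i'. The stems whose last vowel is 'i' (supuzvih → supuzvihus, bafnesnig → bafnesnigus) add -us.
The other patterns: stems whose last vowel is 'a' repeat the first consonant+vowel as a prefix; stems whose last vowel is 'o' insert -as- after the first vowel; stems whose last vowel is 'e' change the last vowel to 'a'.
So publig → publigus.

publigus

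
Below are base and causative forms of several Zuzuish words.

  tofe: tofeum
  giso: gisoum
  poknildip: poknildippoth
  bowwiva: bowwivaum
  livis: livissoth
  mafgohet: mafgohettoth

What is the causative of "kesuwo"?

kesuwoum

mafgohet and tofe both have last vowel 'e' yet inflect differently (mafgohettoth, tofeum), so the last vowel is not what conditions the rule; whether the stem ends in a vowel or a consonant is.
"kesuwo" ends in a vowel. The stems ending in a vowel (giso → gisoum, bowwiva → bowwivaum, tofe → tofeum) add -um.
So kesuwo → kesuwoum.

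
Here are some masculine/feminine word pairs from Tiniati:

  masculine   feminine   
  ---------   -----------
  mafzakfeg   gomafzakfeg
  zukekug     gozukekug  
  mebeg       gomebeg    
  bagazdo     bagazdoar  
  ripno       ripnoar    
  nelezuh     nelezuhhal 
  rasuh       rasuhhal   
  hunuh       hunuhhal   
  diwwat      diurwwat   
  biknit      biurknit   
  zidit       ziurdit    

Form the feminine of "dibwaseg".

"dibwaseg" ends in -g. The stems ending in -g (mafzakfeg → gomafzakfeg, zukekug → gozukekug, mebeg → gomebeg) add the prefix go-.
The other patterns: stems ending in -o add -ar; stems ending in -h double the final consonant and add -al; stems ending in -t insert -ur- after the first vowel.
So dibwaseg → godibwaseg.

godibwaseg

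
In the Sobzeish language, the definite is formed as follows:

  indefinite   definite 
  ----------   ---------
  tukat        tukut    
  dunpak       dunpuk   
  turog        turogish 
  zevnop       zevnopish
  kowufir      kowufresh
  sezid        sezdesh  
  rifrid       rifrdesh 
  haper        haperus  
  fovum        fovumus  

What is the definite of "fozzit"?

fozztesh

kowufir and haper both end in -r yet inflect differently (kowufresh, haperus), so the final letter is not what conditions the rule; the last vowel is.
"fozzit" has last vowel 'i'. The stems whose last vowel is 'i' (kowufir → kowufresh, sezid → sezdesh, rifrid → rifrdesh) delete the last vowel and add -esh.
So fozzit → fozztesh.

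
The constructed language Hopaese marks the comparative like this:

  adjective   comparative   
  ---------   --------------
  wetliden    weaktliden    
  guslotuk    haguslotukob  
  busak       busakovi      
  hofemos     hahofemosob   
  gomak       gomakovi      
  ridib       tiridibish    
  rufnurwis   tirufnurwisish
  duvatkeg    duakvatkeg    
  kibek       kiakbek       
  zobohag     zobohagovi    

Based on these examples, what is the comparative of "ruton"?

harutonob

duvatkeg and zobohag both end in -g yet inflect differently (duakvatkeg, zobohagovi), so the final letter is not what conditions the rule; the last vowel is.
"ruton" has last vowel 'o'. The one such stem in the data (hofemos → hahofemosob) adds ha- … -ob around the stem, so the same rule applies.
So ruton → harutonob.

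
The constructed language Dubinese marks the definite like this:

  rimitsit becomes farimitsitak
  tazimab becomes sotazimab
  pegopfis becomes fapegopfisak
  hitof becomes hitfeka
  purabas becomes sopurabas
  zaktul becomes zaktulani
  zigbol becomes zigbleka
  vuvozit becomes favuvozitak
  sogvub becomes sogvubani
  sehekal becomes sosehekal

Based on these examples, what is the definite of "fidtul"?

fidtulani

zaktul and sehekal both end in -l yet inflect differently (zaktulani, sosehekal), so the final letter is not what conditions the rule; the last vowel is.
"fidtul" has last vowel 'u'. The stems whose last vowel is 'u' (zaktul → zaktulani, sogvub → sogvubani) add -ani.
The other patterns: stems whose last vowel is 'a' add the prefix so-; stems whose last vowel is 'o' delete the last vowel and add -eka; stems whose last vowel is 'i' add fa- … -ak around the stem.
So fidtul → fidtulani.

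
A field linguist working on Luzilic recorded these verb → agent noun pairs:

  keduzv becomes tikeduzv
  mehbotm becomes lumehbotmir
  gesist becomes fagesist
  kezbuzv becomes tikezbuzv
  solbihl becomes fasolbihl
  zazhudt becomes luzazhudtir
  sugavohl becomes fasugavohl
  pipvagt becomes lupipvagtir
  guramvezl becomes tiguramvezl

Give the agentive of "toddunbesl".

fatoddunbesl

guramvezl and sugavohl both end in -l yet inflect differently (tiguramvezl, fasugavohl), so the final letter is not what conditions the rule; the second-to-last letter is.
"toddunbesl" has second-to-last letter 's'. The one such stem in the data (gesist → fagesist) adds the prefix fa-, so the same rule applies.
The other patterns: stems whose second-to-last letter is 'z' add the prefix ti-; stems whose second-to-last letter is 'd', 'g' or 't' add lu- … -ir around the stem.
So toddunbesl → fatoddunbesl.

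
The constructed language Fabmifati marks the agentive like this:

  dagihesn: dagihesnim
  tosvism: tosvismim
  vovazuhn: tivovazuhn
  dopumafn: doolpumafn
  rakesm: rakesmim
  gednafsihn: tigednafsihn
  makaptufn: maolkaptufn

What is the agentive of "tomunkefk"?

"tomunkefk" has second-to-last letter 'f'. The stems whose second-to-last letter is 'f' (makaptufn → maolkaptufn, dopumafn → doolpumafn) insert -ol- after the first vowel.
The other patterns: stems whose second-to-last letter is 's' add -im; stems whose second-to-last letter is 'h' add the prefix ti-.
So tomunkefk → toolmunkefk.

toolmunkefk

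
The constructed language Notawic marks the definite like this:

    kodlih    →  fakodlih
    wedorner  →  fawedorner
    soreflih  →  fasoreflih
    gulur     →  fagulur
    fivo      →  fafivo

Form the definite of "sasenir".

fasasenir

Every pair shown (kodlih → fakodlih, wedorner → fawedorner, soreflih → fasoreflih, …) follows the same rule: add the prefix fa-.
So sasenir → fasasenir.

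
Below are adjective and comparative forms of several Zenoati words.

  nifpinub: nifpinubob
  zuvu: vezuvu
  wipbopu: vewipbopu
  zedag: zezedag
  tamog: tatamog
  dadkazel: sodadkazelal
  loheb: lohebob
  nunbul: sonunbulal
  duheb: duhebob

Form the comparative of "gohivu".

vegohivu

"gohivu" ends in -u. The stems ending in -u (wipbopu → vewipbopu, zuvu → vezuvu) add the prefix ve-.
So gohivu → vegohivu.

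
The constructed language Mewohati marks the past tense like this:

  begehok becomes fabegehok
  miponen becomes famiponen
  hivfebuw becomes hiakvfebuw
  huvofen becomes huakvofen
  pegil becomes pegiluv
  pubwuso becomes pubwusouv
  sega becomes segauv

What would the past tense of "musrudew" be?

famusrudew

"musrudew" begins with m-. The one such stem in the data (miponen → famiponen) adds the prefix fa-, so the same rule applies.
The other patterns: stems beginning with h- insert -ak- after the first vowel; stems beginning with p- or s- add -uv.
So musrudew → famusrudew.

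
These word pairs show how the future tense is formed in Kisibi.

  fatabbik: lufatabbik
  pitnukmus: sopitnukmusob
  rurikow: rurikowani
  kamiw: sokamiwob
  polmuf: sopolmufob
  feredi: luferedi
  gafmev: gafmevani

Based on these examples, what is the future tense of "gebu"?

gebuani

"gebu" begins with g-. The one such stem in the data (gafmev → gafmevani) adds -ani, so the same rule applies.
The other patterns: stems beginning with k- or p- add so- … -ob around the stem; stems beginning with f- add the prefix lu-.
So gebu → gebuani.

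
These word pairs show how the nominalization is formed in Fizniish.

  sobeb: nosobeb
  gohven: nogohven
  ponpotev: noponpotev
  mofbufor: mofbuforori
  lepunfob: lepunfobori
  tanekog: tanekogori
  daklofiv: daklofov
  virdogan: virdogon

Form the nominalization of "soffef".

nosoffef

sobeb and lepunfob both end in -b yet inflect differently (nosobeb, lepunfobori), so the final letter is not what conditions the rule; the last vowel is.
"soffef" has last vowel 'e'. The stems whose last vowel is 'e' (sobeb → nosobeb, gohven → nogohven, ponpotev → noponpotev) add the prefix no-.
The other patterns: stems whose last vowel is 'o' add -ori; stems whose last vowel is 'a' or 'i' change the last vowel to 'o'.
So soffef → nosoffef.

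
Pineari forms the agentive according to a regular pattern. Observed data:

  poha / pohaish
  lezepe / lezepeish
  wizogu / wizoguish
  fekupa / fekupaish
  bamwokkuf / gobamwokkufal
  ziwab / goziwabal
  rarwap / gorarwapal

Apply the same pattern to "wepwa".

wepwaish

wizogu and bamwokkuf both have last vowel 'u' yet inflect differently (wizoguish, gobamwokkufal), so the last vowel is not what conditions the rule; whether the stem ends in a vowel or a consonant is.
"wepwa" ends in a vowel. The stems ending in a vowel (poha → pohaish, lezepe → lezepeish, wizogu → wizoguish) add -ish.
So wepwa → wepwaish.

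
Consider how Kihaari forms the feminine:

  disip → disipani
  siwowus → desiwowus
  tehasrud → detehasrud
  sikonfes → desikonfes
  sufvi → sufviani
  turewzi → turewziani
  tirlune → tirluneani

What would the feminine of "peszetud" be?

"peszetud" ends in -d. The one such stem in the data (tehasrud → detehasrud) adds the prefix de-, so the same rule applies.
The other pattern: stems ending in -e, -i or -p add -ani.
So peszetud → depeszetud.

depeszetud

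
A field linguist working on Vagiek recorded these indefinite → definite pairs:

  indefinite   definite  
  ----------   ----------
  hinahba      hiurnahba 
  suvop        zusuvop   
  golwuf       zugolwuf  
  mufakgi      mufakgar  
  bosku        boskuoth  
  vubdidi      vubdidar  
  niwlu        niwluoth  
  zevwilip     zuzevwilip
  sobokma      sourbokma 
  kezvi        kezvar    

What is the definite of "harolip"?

zuharolip

"harolip" ends in -p. The stems ending in -p (suvop → zusuvop, zevwilip → zuzevwilip) add the prefix zu-.
So harolip → zuharolip.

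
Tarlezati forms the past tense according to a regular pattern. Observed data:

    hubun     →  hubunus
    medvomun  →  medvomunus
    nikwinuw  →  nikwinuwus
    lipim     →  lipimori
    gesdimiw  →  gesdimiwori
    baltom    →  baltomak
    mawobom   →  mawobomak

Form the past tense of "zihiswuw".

nikwinuw and gesdimiw both end in -w yet inflect differently (nikwinuwus, gesdimiwori), so the final letter is not what conditions the rule; the last vowel is.
"zihiswuw" has last vowel 'u'. The stems whose last vowel is 'u' (hubun → hubunus, medvomun → medvomunus, nikwinuw → nikwinuwus) add -us.
So zihiswuw → zihiswuwus.

zihiswuwus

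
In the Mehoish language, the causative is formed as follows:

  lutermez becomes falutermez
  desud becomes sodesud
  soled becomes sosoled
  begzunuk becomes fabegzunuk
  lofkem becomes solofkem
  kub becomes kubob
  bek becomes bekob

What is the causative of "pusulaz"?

"pusulaz" has 3 vowels. The stems with 3 vowels (lutermez → falutermez, begzunuk → fabegzunuk) add the prefix fa-.
The other patterns: stems with 1 vowel add -ob; stems with 2 vowels add the prefix so-.
So pusulaz → fapusulaz.

fapusulaz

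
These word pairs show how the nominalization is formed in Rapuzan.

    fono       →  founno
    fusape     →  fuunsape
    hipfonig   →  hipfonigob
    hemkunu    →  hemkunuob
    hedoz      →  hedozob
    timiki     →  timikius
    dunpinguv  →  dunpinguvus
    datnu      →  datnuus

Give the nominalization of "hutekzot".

hemkunu and datnu both end in -u yet inflect differently (hemkunuob, datnuus), so the final letter is not what conditions the rule; the first letter is.
"hutekzot" begins with h-. The stems beginning with h- (hipfonig → hipfonigob, hemkunu → hemkunuob, hedoz → hedozob) add -ob.
So hutekzot → hutekzotob.

hutekzotob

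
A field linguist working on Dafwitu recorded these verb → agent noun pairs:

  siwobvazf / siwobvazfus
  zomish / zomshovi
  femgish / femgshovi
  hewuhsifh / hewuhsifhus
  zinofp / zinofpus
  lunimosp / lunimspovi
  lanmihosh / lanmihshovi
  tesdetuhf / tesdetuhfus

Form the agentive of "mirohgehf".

mirohgehfus

"mirohgehf" has second-to-last letter 'h'. The one such stem in the data (tesdetuhf → tesdetuhfus) adds -us, so the same rule applies.
So mirohgehf → mirohgehfus.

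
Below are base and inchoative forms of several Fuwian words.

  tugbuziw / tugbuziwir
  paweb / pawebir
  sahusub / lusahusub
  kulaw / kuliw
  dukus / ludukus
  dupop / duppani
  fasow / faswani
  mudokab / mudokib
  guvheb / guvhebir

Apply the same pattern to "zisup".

luzisup

paweb and sahusub both end in -b yet inflect differently (pawebir, lusahusub), so the final letter is not what conditions the rule; the last vowel is.
"zisup" has last vowel 'u'. The stems whose last vowel is 'u' (sahusub → lusahusub, dukus → ludukus) add the prefix lu-.
So zisup → luzisup.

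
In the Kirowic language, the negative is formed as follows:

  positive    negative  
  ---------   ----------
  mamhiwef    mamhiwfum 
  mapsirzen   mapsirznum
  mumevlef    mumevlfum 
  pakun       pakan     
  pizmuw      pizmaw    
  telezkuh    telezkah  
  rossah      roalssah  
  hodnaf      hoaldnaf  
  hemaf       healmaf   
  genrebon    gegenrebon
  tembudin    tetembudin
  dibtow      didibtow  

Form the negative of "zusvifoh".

mapsirzen and pakun both end in -n yet inflect differently (mapsirznum, pakan), so the final letter is not what conditions the rule; the last vowel is.
"zusvifoh" has last vowel 'o'. The stems whose last vowel is 'o' (genrebon → gegenrebon, dibtow → didibtow) repeat the first consonant+vowel as a prefix.
The other patterns: stems whose last vowel is 'e' delete the last vowel and add -um; stems whose last vowel is 'u' change the last vowel to 'a'; stems whose last vowel is 'a' insert -al- after the first vowel.
So zusvifoh → zuzusvifoh.

zuzusvifoh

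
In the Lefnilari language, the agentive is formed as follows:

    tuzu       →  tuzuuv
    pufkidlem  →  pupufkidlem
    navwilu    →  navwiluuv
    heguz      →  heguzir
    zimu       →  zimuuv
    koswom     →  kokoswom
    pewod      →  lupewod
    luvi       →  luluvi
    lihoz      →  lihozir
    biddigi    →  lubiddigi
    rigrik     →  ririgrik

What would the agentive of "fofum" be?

fofofum

koswom and lihoz both have last vowel 'o' yet inflect differently (kokoswom, lihozir), so the last vowel is not what conditions the rule; the final letter is.
"fofum" ends in -m. The stems ending in -m (koswom → kokoswom, pufkidlem → pupufkidlem) repeat the first consonant+vowel as a prefix.
The other patterns: stems ending in -z add -ir; stems ending in -u add -uv; stems ending in -d or -i add the prefix lu-.
So fofum → fofofum.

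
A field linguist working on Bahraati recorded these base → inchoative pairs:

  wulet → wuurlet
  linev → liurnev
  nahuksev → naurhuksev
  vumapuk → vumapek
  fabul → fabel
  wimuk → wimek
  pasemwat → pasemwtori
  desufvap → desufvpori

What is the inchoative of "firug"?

wulet and pasemwat both end in -t yet inflect differently (wuurlet, pasemwtori), so the final letter is not what conditions the rule; the last vowel is.
"firug" has last vowel 'u'. The stems whose last vowel is 'u' (vumapuk → vumapek, fabul → fabel, wimuk → wimek) change the last vowel to 'e'.
The other patterns: stems whose last vowel is 'e' insert -ur- after the first vowel; stems whose last vowel is 'a' delete the last vowel and add -ori.
So firug → fireg.

fireg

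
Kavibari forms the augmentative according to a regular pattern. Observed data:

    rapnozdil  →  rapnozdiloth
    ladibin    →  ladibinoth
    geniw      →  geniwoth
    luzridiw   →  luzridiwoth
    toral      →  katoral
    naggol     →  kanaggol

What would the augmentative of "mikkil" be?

mikkiloth

"mikkil" has last vowel 'i'. The stems whose last vowel is 'i' (rapnozdil → rapnozdiloth, ladibin → ladibinoth, geniw → geniwoth) add -oth.
The other pattern: stems whose last vowel is 'a' or 'o' add the prefix ka-.
So mikkil → mikkiloth.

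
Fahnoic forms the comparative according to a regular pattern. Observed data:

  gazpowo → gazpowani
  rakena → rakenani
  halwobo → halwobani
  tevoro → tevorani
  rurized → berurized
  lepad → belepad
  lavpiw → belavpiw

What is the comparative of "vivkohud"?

bevivkohud

rakena and lepad both have last vowel 'a' yet inflect differently (rakenani, belepad), so the last vowel is not what conditions the rule; whether the stem ends in a vowel or a consonant is.
"vivkohud" ends in a consonant. The stems ending in a consonant (rurized → berurized, lepad → belepad, lavpiw → belavpiw) add the prefix be-.
The other pattern: stems ending in a vowel drop the final letter and add -ani.
So vivkohud → bevivkohud.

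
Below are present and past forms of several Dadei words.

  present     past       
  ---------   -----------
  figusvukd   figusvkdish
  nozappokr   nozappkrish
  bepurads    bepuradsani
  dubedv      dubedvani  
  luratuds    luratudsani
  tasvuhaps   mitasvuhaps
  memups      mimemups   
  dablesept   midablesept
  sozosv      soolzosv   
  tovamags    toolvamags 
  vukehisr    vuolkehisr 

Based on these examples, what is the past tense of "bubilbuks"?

bepurads and tasvuhaps both end in -s yet inflect differently (bepuradsani, mitasvuhaps), so the final letter is not what conditions the rule; the second-to-last letter is.
"bubilbuks" has second-to-last letter 'k'. The stems whose second-to-last letter is 'k' (figusvukd → figusvkdish, nozappokr → nozappkrish) delete the last vowel and add -ish.
So bubilbuks → bubilbksish.

bubilbksish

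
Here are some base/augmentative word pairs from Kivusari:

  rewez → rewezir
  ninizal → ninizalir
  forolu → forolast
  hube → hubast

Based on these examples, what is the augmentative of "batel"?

batelir

"batel" ends in a consonant. The stems ending in a consonant (rewez → rewezir, ninizal → ninizalir) add -ir.
So batel → batelir.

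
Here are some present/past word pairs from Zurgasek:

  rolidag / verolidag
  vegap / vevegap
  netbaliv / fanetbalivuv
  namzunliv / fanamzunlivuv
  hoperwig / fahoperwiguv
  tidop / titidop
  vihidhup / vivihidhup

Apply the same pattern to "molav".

vemolav

rolidag and hoperwig both end in -g yet inflect differently (verolidag, fahoperwiguv), so the final letter is not what conditions the rule; the last vowel is.
"molav" has last vowel 'a'. The stems whose last vowel is 'a' (rolidag → verolidag, vegap → vevegap) add the prefix ve-.
The other patterns: stems whose last vowel is 'i' add fa- … -uv around the stem; stems whose last vowel is 'o' or 'u' repeat the first consonant+vowel as a prefix.
So molav → vemolav.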